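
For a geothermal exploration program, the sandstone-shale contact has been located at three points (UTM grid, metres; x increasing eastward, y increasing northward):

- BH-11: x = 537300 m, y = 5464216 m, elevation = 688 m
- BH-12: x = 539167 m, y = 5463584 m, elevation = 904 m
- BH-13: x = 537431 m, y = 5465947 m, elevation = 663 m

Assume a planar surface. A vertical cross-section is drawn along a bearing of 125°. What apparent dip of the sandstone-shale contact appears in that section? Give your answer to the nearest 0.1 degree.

5.8°

Let the plane be z = a·x + b·y + c.
BH-12−BH-11: 1867a − 632b = 216;  BH-13−BH-11: 131a + 1731b = −25.
Solving gives a = 0.10804, b = −0.02262.
Unit vector along 125° is (sin 125°, cos 125°) = (0.8192, -0.5736).
Slope in that direction = a·(0.8192) + b·(-0.5736) = 0.10147.
Apparent dip = arctan|0.10147| = 5.8° (true dip is 6.3°, so apparent ≤ true as expected).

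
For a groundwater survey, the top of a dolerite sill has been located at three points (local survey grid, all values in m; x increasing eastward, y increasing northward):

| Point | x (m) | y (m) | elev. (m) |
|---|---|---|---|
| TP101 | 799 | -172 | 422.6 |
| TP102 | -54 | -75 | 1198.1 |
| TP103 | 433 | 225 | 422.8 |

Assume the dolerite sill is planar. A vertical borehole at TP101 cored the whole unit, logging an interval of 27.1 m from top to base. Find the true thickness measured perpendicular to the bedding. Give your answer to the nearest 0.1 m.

Two edge vectors: TP101→TP102 = (-853, 97, 775.5), TP101→TP103 = (-366, 397, 0.2).
Normal n = (TP101→TP102) × (TP101→TP103) = (-307854.1, -283662.4, -303139).
So ∂z/∂x = −n_x/n_z = −1.01555 and ∂z/∂y = −n_y/n_z = −0.93575.
|∇z| = √(a²+b²) = 1.38093, so dip δ = arctan(1.38093) = 54.09°.
True thickness = vertical thickness × cos δ = 27.1 × cos 54.09° = 15.9 m.

15.9 m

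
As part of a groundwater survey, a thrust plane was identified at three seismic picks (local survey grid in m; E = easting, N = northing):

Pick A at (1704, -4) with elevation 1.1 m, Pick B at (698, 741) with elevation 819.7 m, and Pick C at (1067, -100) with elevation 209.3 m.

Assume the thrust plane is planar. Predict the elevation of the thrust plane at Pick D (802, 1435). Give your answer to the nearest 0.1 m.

1156.3 m

Let the plane be z = a·E + b·N + c.
Pick B−Pick A: −1006a + 745b = 818.6;  Pick C−Pick A: −637a − 96b = 208.2.
Solving gives a = −0.409171, b = 0.546273.
Then c = 1.1 − a·1704 − b·-4 = 700.51.
At (802, 1435): z = −328.2 + 783.9 + 700.51 = 1156.3 m.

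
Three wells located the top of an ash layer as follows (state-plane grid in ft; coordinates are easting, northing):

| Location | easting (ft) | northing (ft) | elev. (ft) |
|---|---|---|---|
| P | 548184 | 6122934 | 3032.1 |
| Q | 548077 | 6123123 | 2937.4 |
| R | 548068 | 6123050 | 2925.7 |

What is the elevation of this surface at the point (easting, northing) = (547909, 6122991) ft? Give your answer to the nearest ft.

2771 ft

Let the plane be z = a·easting + b·northing + c.
Q−P: −107a + 189b = −94.7;  R−P: −116a + 116b = −106.4.
Solving gives a = 0.95925147, b = 0.04201009.
Then c = 3032.1 − a·548184 − b·6122934 = −780039.23.
At (547909, 6122991): z = 525582.5 + 257227.4 − 780039.23 = 2770.7 ft.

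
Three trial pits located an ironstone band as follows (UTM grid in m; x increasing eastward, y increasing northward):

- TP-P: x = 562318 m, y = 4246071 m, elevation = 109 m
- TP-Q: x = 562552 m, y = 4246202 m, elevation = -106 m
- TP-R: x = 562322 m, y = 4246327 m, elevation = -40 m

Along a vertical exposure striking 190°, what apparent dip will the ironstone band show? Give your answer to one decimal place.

33.7°

Two edge vectors: TP-P→TP-Q = (234, 131, -215), TP-P→TP-R = (4, 256, -149).
Normal n = (TP-P→TP-Q) × (TP-P→TP-R) = (35521, 34006, 59380).
So ∂z/∂x = −n_x/n_z = −0.59820 and ∂z/∂y = −n_y/n_z = −0.57268.
Unit vector along 190° is (sin 190°, cos 190°) = (-0.1736, -0.9848).
Slope in that direction = a·(-0.1736) + b·(-0.9848) = 0.66786.
Apparent dip = arctan|0.66786| = 33.7° (true dip is 39.6°, so apparent ≤ true as expected).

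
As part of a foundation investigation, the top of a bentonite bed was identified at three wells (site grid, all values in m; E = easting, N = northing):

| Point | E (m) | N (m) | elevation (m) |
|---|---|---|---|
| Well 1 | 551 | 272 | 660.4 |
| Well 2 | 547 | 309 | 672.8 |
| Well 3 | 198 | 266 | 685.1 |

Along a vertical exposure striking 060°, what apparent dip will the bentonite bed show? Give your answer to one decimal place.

5.6°

Let the plane be z = a·E + b·N + c.
Well 2−Well 1: −4a + 37b = 12.4;  Well 3−Well 1: −353a − 6b = 24.7.
Solving gives a = −0.07553, b = 0.32697.
Unit vector along 060° is (sin 60°, cos 60°) = (0.8660, 0.5000).
Slope in that direction = a·(0.8660) + b·(0.5000) = 0.09807.
Apparent dip = arctan|0.09807| = 5.6° (true dip is 18.6°, so apparent ≤ true as expected).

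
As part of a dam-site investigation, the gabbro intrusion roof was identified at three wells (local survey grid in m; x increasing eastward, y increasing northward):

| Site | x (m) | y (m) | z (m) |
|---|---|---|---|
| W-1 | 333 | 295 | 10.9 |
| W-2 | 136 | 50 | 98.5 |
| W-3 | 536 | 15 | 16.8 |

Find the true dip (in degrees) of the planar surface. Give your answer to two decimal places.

Let the plane be z = a·x + b·y + c.
W-2−W-1: −197a − 245b = 87.6;  W-3−W-1: 203a − 280b = 5.9.
Solving gives a = −0.22005, b = −0.18061.
Gradient magnitude |∇z| = √(a² + b²) = √(0.04842 + 0.03262) = 0.28468.
True dip = arctan(0.28468) = 15.89°, dipping toward NE (azimuth ≈ 051°).

15.89°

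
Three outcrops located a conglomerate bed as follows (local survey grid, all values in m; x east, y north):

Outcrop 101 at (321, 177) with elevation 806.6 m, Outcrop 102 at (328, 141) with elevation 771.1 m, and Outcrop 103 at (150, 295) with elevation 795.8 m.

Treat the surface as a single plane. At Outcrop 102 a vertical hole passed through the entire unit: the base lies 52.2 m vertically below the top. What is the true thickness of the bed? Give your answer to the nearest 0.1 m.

Two edge vectors: Outcrop 101→Outcrop 102 = (7, -36, -35.5), Outcrop 101→Outcrop 103 = (-171, 118, -10.8).
Normal n = (Outcrop 101→Outcrop 102) × (Outcrop 101→Outcrop 103) = (4577.8, 6146.1, -5330).
So ∂z/∂x = −n_x/n_z = 0.85887 and ∂z/∂y = −n_y/n_z = 1.15311.
|∇z| = √(a²+b²) = 1.43782, so dip δ = arctan(1.43782) = 55.18°.
True thickness = vertical thickness × cos δ = 52.2 × cos 55.18° = 29.8 m.

29.8 m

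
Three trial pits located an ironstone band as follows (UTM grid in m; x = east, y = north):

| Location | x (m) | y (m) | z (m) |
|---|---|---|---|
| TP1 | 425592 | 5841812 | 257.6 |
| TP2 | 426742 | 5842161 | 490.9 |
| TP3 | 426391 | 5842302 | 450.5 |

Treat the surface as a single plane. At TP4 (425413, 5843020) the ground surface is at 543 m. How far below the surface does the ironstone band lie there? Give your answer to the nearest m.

165 m

Two edge vectors: TP1→TP2 = (1150, 349, 233.3), TP1→TP3 = (799, 490, 192.9).
Normal n = (TP1→TP2) × (TP1→TP3) = (-46994.9, -35428.3, 284649).
So ∂z/∂x = −n_x/n_z = 0.16509772 and ∂z/∂y = −n_y/n_z = 0.12446311.
Intercept c from TP1: 257.6 − 70264.27 − 727090.09 = −797096.76.
At (425413, 5843020): z_contact = 70234.7 + 727240.4 − 797096.76 = 378.4 m.
Depth below ground = 543 − 378.4 = 165 m.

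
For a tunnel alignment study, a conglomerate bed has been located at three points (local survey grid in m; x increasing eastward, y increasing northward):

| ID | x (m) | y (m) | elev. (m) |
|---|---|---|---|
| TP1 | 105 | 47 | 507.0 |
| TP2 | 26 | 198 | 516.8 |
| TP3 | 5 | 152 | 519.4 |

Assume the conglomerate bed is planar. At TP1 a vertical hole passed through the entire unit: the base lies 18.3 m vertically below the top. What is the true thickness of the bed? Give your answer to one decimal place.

18.2 m

Two edge vectors: TP1→TP2 = (-79, 151, 9.8), TP1→TP3 = (-100, 105, 12.4).
Normal n = (TP1→TP2) × (TP1→TP3) = (843.4, -0.4, 6805).
So ∂z/∂x = −n_x/n_z = −0.12394 and ∂z/∂y = −n_y/n_z = 0.00006.
|∇z| = √(a²+b²) = 0.12394, so dip δ = arctan(0.12394) = 7.07°.
True thickness = vertical thickness × cos δ = 18.3 × cos 7.07° = 18.2 m.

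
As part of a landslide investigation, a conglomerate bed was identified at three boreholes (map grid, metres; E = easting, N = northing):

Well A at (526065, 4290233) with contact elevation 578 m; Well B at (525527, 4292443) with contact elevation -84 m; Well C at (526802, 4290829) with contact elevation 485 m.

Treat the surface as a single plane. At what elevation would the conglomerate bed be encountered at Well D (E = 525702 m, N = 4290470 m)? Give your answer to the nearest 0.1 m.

477.4 m

Let the plane be z = a·E + b·N + c.
Well B−Well A: −538a + 2210b = −662;  Well C−Well A: 737a + 596b = −93.
Solving gives a = 0.096963299, b = −0.275942871.
Then c = 578 − a·526065 − b·4290233 = 1133428.21.
At (525702, 4290470): z = 50973.8 − 1183924.6 + 1133428.21 = 477.4 m.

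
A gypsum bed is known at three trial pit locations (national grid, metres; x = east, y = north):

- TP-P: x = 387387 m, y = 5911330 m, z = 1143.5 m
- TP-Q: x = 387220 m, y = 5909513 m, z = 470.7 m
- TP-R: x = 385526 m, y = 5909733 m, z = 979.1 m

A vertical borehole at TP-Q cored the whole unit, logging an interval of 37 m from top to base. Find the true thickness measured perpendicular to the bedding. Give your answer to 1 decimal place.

33.5 m

Two edge vectors: TP-P→TP-Q = (-167, -1817, -672.8), TP-P→TP-R = (-1861, -1597, -164.4).
Normal n = (TP-P→TP-Q) × (TP-P→TP-R) = (-775746.8, 1224626, -3114738).
So ∂z/∂x = −n_x/n_z = −0.24906 and ∂z/∂y = −n_y/n_z = 0.39317.
|∇z| = √(a²+b²) = 0.46542, so dip δ = arctan(0.46542) = 24.96°.
True thickness = vertical thickness × cos δ = 37 × cos 24.96° = 33.5 m.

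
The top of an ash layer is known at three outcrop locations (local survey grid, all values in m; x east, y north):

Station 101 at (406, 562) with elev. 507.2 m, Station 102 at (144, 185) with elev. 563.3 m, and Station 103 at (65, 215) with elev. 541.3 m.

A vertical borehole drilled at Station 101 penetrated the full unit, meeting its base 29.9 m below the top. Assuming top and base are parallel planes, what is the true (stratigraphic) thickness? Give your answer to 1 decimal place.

28.5 m

Let the plane be z = a·x + b·y + c.
Station 102−Station 101: −262a − 377b = 56.1;  Station 103−Station 101: −341a − 347b = 34.1.
Solving gives a = 0.17562, b = −0.27086.
|∇z| = √(a²+b²) = 0.32281, so dip δ = arctan(0.32281) = 17.89°.
True thickness = vertical thickness × cos δ = 29.9 × cos 17.89° = 28.5 m.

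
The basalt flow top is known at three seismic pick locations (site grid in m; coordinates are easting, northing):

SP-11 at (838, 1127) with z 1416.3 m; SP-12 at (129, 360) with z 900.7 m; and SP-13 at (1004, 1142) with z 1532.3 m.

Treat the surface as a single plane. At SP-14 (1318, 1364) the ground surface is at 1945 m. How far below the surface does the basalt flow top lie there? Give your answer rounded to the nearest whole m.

188 m

Two edge vectors: SP-11→SP-12 = (-709, -767, -515.6), SP-11→SP-13 = (166, 15, 116).
Normal n = (SP-11→SP-12) × (SP-11→SP-13) = (-81238, -3345.6, 116687).
So ∂z/∂easting = −n_x/n_z = 0.69620 and ∂z/∂northing = −n_y/n_z = 0.02867.
Intercept c from SP-11: 1416.3 − 583.42 − 32.31 = 800.57.
At (1318, 1364): z_contact = 917.6 + 39.1 + 800.57 = 1757.3 m.
Depth below ground = 1945 − 1757.3 = 188 m.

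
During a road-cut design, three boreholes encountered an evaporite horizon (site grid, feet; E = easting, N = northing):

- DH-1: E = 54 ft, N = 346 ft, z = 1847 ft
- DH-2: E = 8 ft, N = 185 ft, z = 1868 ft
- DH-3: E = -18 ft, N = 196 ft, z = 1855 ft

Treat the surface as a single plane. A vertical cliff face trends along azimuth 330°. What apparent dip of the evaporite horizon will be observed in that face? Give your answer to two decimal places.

22.27°

Two edge vectors: DH-1→DH-2 = (-46, -161, 21), DH-1→DH-3 = (-72, -150, 8).
Normal n = (DH-1→DH-2) × (DH-1→DH-3) = (1862, -1144, -4692).
So ∂z/∂E = −n_x/n_z = 0.39685 and ∂z/∂N = −n_y/n_z = −0.24382.
Unit vector along 330° is (sin 330°, cos 330°) = (-0.5000, 0.8660).
Slope in that direction = a·(-0.5000) + b·(0.8660) = −0.40958.
Apparent dip = arctan|0.40958| = 22.27° (true dip is 25.0°, so apparent ≤ true as expected).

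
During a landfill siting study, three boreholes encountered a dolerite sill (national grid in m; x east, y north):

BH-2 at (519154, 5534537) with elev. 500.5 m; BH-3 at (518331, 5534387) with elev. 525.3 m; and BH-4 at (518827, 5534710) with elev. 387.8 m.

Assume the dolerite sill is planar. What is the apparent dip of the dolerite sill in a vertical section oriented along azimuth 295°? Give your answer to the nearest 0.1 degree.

Let the plane be z = a·x + b·y + c.
BH-3−BH-2: −823a − 150b = 24.8;  BH-4−BH-2: −327a + 173b = −112.7.
Solving gives a = 0.06590, b = −0.52689.
Unit vector along 295° is (sin 295°, cos 295°) = (-0.9063, 0.4226).
Slope in that direction = a·(-0.9063) + b·(0.4226) = −0.28240.
Apparent dip = arctan|0.28240| = 15.8° (true dip is 28.0°, so apparent ≤ true as expected).

15.8°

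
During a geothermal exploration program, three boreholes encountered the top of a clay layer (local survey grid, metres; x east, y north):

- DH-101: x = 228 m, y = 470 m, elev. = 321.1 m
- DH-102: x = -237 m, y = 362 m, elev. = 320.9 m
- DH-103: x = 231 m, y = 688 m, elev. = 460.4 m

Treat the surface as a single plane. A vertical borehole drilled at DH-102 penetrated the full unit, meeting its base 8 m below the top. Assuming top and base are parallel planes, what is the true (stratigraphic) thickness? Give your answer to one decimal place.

6.7 m

Let the plane be z = a·x + b·y + c.
DH-102−DH-101: −465a − 108b = −0.2;  DH-103−DH-101: 3a + 218b = 139.3.
Solving gives a = −0.14846, b = 0.64103.
|∇z| = √(a²+b²) = 0.65800, so dip δ = arctan(0.65800) = 33.34°.
True thickness = vertical thickness × cos δ = 8 × cos 33.34° = 6.7 m.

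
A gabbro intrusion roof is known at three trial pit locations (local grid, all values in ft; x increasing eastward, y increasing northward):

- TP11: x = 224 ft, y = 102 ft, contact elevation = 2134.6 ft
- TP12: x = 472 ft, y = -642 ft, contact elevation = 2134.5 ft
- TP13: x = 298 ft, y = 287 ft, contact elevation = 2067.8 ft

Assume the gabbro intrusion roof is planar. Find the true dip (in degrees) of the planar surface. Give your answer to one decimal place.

Two edge vectors: TP11→TP12 = (248, -744, -0.1), TP11→TP13 = (74, 185, -66.8).
Normal n = (TP11→TP12) × (TP11→TP13) = (49717.7, 16559, 100936).
So ∂z/∂x = −n_x/n_z = −0.49257 and ∂z/∂y = −n_y/n_z = −0.16405.
Gradient magnitude |∇z| = √(a² + b²) = √(0.24262 + 0.02691) = 0.51917.
True dip = arctan(0.51917) = 27.4°, dipping toward ENE (azimuth ≈ 072°).

27.4°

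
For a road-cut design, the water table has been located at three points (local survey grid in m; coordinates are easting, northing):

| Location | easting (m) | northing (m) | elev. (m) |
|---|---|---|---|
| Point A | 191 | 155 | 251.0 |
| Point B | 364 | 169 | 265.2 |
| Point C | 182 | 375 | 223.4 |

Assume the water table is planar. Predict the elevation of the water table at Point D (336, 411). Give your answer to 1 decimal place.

Let the plane be z = a·easting + b·northing + c.
Point B−Point A: 173a + 14b = 14.2;  Point C−Point A: −9a + 220b = −27.6.
Solving gives a = 0.09193, b = −0.12169.
Then c = 251 − a·191 − b·155 = 252.30.
At (336, 411): z = 30.9 − 50.0 + 252.30 = 233.2 m.

233.2 m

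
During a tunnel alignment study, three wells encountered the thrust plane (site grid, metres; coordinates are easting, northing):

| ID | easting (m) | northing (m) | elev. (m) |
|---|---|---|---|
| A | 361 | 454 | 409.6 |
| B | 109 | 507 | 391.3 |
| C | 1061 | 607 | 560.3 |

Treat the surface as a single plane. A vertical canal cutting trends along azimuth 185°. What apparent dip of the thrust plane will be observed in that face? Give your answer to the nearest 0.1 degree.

Let the plane be z = a·easting + b·northing + c.
B−A: −252a + 53b = −18.3;  C−A: 700a + 153b = 150.7.
Solving gives a = 0.14258, b = 0.33264.
Unit vector along 185° is (sin 185°, cos 185°) = (-0.0872, -0.9962).
Slope in that direction = a·(-0.0872) + b·(-0.9962) = −0.34380.
Apparent dip = arctan|0.34380| = 19.0° (true dip is 19.9°, so apparent ≤ true as expected).

19.0°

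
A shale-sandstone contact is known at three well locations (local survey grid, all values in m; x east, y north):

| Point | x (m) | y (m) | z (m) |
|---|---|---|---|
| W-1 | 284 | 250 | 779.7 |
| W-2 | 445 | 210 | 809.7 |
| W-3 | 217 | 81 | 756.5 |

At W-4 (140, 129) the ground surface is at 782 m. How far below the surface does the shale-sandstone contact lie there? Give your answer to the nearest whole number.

Let the plane be z = a·x + b·y + c.
W-2−W-1: 161a − 40b = 30;  W-3−W-1: −67a − 169b = −23.2.
Solving gives a = 0.20068, b = 0.05772.
Then c = 779.7 − a·284 − b·250 = 708.28.
At (140, 129): z_contact = 28.1 + 7.4 + 708.28 = 743.8 m.
Depth below ground = 782 − 743.8 = 38 m.

38 m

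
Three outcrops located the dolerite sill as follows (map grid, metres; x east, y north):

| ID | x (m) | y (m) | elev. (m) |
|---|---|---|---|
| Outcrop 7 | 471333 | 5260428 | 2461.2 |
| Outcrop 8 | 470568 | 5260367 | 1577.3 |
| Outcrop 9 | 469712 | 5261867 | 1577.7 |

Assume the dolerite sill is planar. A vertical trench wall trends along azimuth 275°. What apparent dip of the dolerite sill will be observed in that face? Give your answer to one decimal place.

46.3°

Let the plane be z = a·x + b·y + c.
Outcrop 8−Outcrop 7: −765a − 61b = −883.9;  Outcrop 9−Outcrop 7: −1621a + 1439b = −883.5.
Solving gives a = 1.10512, b = 0.63092.
Unit vector along 275° is (sin 275°, cos 275°) = (-0.9962, 0.0872).
Slope in that direction = a·(-0.9962) + b·(0.0872) = −1.04592.
Apparent dip = arctan|1.04592| = 46.3° (true dip is 51.8°, so apparent ≤ true as expected).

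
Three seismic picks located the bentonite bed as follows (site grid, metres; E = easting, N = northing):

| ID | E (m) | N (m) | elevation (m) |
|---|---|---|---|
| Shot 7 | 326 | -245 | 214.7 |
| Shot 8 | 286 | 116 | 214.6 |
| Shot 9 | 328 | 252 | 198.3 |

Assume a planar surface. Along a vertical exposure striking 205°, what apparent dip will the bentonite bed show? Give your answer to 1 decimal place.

Let the plane be z = a·E + b·N + c.
Shot 8−Shot 7: −40a + 361b = −0.1;  Shot 9−Shot 7: 2a + 497b = −16.4.
Solving gives a = −0.28496, b = −0.03185.
Unit vector along 205° is (sin 205°, cos 205°) = (-0.4226, -0.9063).
Slope in that direction = a·(-0.4226) + b·(-0.9063) = 0.14930.
Apparent dip = arctan|0.14930| = 8.5° (true dip is 16.0°, so apparent ≤ true as expected).

8.5°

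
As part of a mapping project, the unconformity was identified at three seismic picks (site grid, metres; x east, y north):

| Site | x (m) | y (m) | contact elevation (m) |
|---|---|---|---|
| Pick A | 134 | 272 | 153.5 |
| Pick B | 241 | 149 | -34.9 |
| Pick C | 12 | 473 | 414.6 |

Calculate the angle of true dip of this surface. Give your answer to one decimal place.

49.4°

Let the plane be z = a·x + b·y + c.
Pick B−Pick A: 107a − 123b = −188.4;  Pick C−Pick A: −122a + 201b = 261.1.
Solving gives a = −0.88496, b = 0.76187.
Gradient magnitude |∇z| = √(a² + b²) = √(0.78315 + 0.58044) = 1.16773.
True dip = arctan(1.16773) = 49.4°, dipping toward SE (azimuth ≈ 131°).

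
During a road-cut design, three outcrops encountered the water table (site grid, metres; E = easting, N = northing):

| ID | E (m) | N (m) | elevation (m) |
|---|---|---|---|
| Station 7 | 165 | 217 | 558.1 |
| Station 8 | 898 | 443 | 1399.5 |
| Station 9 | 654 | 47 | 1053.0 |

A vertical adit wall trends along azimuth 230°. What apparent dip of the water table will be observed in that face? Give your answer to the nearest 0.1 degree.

Let the plane be z = a·E + b·N + c.
Station 8−Station 7: 733a + 226b = 841.4;  Station 9−Station 7: 489a − 170b = 494.9.
Solving gives a = 1.08405, b = 0.20705.
Unit vector along 230° is (sin 230°, cos 230°) = (-0.7660, -0.6428).
Slope in that direction = a·(-0.7660) + b·(-0.6428) = −0.96352.
Apparent dip = arctan|0.96352| = 43.9° (true dip is 47.8°, so apparent ≤ true as expected).

43.9°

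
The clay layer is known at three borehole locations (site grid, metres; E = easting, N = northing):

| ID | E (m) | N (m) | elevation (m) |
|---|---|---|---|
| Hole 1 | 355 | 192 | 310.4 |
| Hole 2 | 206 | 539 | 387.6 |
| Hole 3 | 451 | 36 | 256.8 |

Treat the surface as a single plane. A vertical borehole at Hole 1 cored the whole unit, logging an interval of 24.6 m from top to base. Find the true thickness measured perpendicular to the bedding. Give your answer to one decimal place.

20.6 m

Two edge vectors: Hole 1→Hole 2 = (-149, 347, 77.2), Hole 1→Hole 3 = (96, -156, -53.6).
Normal n = (Hole 1→Hole 2) × (Hole 1→Hole 3) = (-6556, -575.2, -10068).
So ∂z/∂E = −n_x/n_z = −0.65117 and ∂z/∂N = −n_y/n_z = −0.05713.
|∇z| = √(a²+b²) = 0.65367, so dip δ = arctan(0.65367) = 33.17°.
True thickness = vertical thickness × cos δ = 24.6 × cos 33.17° = 20.6 m.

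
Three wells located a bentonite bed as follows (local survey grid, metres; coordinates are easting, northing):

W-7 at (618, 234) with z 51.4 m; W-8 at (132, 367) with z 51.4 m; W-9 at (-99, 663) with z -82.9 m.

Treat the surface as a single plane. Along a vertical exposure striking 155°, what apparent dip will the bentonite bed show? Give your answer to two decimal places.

Let the plane be z = a·easting + b·northing + c.
W-8−W-7: −486a + 133b = 0;  W-9−W-7: −717a + 429b = −134.3.
Solving gives a = −0.15788, b = −0.57693.
Unit vector along 155° is (sin 155°, cos 155°) = (0.4226, -0.9063).
Slope in that direction = a·(0.4226) + b·(-0.9063) = 0.45615.
Apparent dip = arctan|0.45615| = 24.52° (true dip is 30.9°, so apparent ≤ true as expected).

24.52°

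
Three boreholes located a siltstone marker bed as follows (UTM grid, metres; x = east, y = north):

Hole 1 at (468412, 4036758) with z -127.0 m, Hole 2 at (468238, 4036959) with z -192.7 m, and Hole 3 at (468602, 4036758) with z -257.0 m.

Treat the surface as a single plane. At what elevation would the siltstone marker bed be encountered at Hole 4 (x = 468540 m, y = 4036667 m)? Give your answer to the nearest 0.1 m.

Two edge vectors: Hole 1→Hole 2 = (-174, 201, -65.7), Hole 1→Hole 3 = (190, 0, -130).
Normal n = (Hole 1→Hole 2) × (Hole 1→Hole 3) = (-26130, -35103, -38190).
So ∂z/∂x = −n_x/n_z = −0.684210526 and ∂z/∂y = −n_y/n_z = −0.919167321.
Intercept c from Hole 1: -127 + 320492.42 + 3710456.04 = 4030821.46.
At (468540, 4036667): z = −320580.0 − 3710372.4 + 4030821.46 = -130.9 m.

-130.9 m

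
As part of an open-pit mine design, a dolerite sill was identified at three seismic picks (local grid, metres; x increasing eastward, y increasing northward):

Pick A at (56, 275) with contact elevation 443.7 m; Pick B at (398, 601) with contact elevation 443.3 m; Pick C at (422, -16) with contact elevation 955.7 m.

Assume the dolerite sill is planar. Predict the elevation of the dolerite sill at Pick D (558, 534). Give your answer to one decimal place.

618.9 m

Two edge vectors: Pick A→Pick B = (342, 326, -0.4), Pick A→Pick C = (366, -291, 512).
Normal n = (Pick A→Pick B) × (Pick A→Pick C) = (166795.6, -175250.4, -218838).
So ∂z/∂x = −n_x/n_z = 0.76219 and ∂z/∂y = −n_y/n_z = −0.80082.
Intercept c from Pick A: 443.7 − 42.68 + 220.23 = 621.24.
At (558, 534): z = 425.3 − 427.6 + 621.24 = 618.9 m.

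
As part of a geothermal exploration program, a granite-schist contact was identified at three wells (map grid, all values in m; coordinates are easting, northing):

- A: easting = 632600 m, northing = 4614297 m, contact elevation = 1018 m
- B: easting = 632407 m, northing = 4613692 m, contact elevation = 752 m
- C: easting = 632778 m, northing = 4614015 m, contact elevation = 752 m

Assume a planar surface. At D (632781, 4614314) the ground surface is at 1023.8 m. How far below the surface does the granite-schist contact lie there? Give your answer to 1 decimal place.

91.4 m

Two edge vectors: A→B = (-193, -605, -266), A→C = (178, -282, -266).
Normal n = (A→B) × (A→C) = (85918, -98686, 162116).
So ∂z/∂easting = −n_x/n_z = −0.529978534 and ∂z/∂northing = −n_y/n_z = 0.608736954.
Intercept c from A: 1018 + 335264.42 − 2808893.10 = −2472610.68.
At (632781, 4614314): z_contact = −335360.35 + 2808903.45 − 2472610.68 = 932.42 m.
Depth below ground = 1023.8 − 932.42 = 91.4 m.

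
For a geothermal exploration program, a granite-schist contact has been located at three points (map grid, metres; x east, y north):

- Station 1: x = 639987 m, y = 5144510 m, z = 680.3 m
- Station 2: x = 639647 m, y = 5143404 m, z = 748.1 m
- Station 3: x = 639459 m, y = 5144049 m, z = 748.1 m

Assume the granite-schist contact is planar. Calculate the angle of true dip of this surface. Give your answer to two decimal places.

Let the plane be z = a·x + b·y + c.
Station 2−Station 1: −340a − 1106b = 67.8;  Station 3−Station 1: −528a − 461b = 67.8.
Solving gives a = −0.10236, b = −0.02984.
Gradient magnitude |∇z| = √(a² + b²) = √(0.01048 + 0.00089) = 0.10662.
True dip = arctan(0.10662) = 6.09°, dipping toward ENE (azimuth ≈ 074°).

6.09°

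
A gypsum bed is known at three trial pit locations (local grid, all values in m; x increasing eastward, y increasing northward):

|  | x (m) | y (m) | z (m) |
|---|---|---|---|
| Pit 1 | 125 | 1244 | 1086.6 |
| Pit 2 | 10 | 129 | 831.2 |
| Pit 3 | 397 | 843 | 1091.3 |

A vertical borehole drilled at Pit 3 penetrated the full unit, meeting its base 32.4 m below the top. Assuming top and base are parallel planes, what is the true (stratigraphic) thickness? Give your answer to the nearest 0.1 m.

Let the plane be z = a·x + b·y + c.
Pit 2−Pit 1: −115a − 1115b = −255.4;  Pit 3−Pit 1: 272a − 401b = 4.7.
Solving gives a = 0.30812, b = 0.19728.
|∇z| = √(a²+b²) = 0.36587, so dip δ = arctan(0.36587) = 20.10°.
True thickness = vertical thickness × cos δ = 32.4 × cos 20.10° = 30.4 m.

30.4 m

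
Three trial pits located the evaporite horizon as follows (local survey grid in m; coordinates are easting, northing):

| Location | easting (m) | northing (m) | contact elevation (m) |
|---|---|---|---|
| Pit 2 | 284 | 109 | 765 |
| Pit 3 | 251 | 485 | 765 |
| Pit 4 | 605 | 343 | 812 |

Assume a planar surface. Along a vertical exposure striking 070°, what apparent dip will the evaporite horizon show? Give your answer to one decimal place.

7.6°

Let the plane be z = a·easting + b·northing + c.
Pit 3−Pit 2: −33a + 376b = 0;  Pit 4−Pit 2: 321a + 234b = 47.
Solving gives a = 0.13761, b = 0.01208.
Unit vector along 070° is (sin 70°, cos 70°) = (0.9397, 0.3420).
Slope in that direction = a·(0.9397) + b·(0.3420) = 0.13344.
Apparent dip = arctan|0.13344| = 7.6° (true dip is 7.9°, so apparent ≤ true as expected).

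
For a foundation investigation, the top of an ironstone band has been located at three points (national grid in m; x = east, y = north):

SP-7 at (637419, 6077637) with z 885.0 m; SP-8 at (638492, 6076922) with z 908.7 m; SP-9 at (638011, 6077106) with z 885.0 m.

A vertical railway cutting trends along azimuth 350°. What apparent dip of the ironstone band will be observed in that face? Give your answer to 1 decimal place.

4.5°

Two edge vectors: SP-7→SP-8 = (1073, -715, 23.7), SP-7→SP-9 = (592, -531, 0).
Normal n = (SP-7→SP-8) × (SP-7→SP-9) = (12584.7, 14030.4, -146483).
So ∂z/∂x = −n_x/n_z = 0.08591 and ∂z/∂y = −n_y/n_z = 0.09578.
Unit vector along 350° is (sin 350°, cos 350°) = (-0.1736, 0.9848).
Slope in that direction = a·(-0.1736) + b·(0.9848) = 0.07941.
Apparent dip = arctan|0.07941| = 4.5° (true dip is 7.3°, so apparent ≤ true as expected).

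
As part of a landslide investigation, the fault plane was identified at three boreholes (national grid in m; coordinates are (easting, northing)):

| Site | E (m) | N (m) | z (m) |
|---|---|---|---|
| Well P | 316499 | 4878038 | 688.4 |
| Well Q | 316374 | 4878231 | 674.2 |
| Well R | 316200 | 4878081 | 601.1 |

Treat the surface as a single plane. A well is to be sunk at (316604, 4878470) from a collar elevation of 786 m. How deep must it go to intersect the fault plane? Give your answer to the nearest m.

Two edge vectors: Well P→Well Q = (-125, 193, -14.2), Well P→Well R = (-299, 43, -87.3).
Normal n = (Well P→Well Q) × (Well P→Well R) = (-16238.3, -6666.7, 52332).
So ∂z/∂E = −n_x/n_z = 0.31029389 and ∂z/∂N = −n_y/n_z = 0.12739242.
Intercept c from Well P: 688.4 − 98207.71 − 621425.05 = −718944.36.
At (316604, 4878470): z_contact = 98240.3 + 621480.1 − 718944.36 = 776.0 m.
Depth below ground = 786 − 776.0 = 10 m.

10 m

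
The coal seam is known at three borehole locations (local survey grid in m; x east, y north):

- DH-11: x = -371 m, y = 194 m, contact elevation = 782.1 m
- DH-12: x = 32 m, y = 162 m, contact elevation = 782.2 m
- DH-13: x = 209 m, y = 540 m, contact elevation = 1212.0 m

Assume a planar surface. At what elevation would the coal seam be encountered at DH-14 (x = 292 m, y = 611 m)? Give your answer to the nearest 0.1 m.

1297.1 m

Let the plane be z = a·x + b·y + c.
DH-12−DH-11: 403a − 32b = 0.1;  DH-13−DH-11: 580a + 346b = 429.9.
Solving gives a = 0.08729, b = 1.09616.
Then c = 782.1 − a·-371 − b·194 = 601.83.
At (292, 611): z = 25.5 + 669.8 + 601.83 = 1297.1 m.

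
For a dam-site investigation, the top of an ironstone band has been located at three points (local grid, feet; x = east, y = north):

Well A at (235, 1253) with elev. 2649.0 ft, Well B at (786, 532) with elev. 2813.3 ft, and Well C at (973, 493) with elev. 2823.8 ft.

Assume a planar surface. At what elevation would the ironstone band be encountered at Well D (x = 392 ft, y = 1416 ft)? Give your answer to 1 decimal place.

2614.7 ft

Two edge vectors: Well A→Well B = (551, -721, 164.3), Well A→Well C = (738, -760, 174.8).
Normal n = (Well A→Well B) × (Well A→Well C) = (-1162.8, 24938.6, 113338).
So ∂z/∂x = −n_x/n_z = 0.010260 and ∂z/∂y = −n_y/n_z = −0.220037.
Intercept c from Well A: 2649 − 2.41 + 275.71 = 2922.30.
At (392, 1416): z = 4.0 − 311.6 + 2922.30 = 2614.7 ft.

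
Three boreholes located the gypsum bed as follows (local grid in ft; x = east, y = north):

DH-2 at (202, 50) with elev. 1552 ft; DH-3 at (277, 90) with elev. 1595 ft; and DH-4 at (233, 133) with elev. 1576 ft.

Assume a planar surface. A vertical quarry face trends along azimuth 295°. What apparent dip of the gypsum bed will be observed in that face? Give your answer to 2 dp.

23.50°

Let the plane be z = a·x + b·y + c.
DH-3−DH-2: 75a + 40b = 43;  DH-4−DH-2: 31a + 83b = 24.
Solving gives a = 0.52337, b = 0.09368.
Unit vector along 295° is (sin 295°, cos 295°) = (-0.9063, 0.4226).
Slope in that direction = a·(-0.9063) + b·(0.4226) = −0.43474.
Apparent dip = arctan|0.43474| = 23.50° (true dip is 28.0°, so apparent ≤ true as expected).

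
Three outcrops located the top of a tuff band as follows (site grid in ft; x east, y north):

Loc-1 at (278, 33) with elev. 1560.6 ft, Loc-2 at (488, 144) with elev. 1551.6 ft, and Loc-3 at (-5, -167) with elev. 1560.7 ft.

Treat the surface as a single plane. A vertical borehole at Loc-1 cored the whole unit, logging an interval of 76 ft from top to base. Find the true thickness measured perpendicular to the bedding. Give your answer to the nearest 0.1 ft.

Let the plane be z = a·x + b·y + c.
Loc-2−Loc-1: 210a + 111b = −9;  Loc-3−Loc-1: −283a − 200b = 0.1.
Solving gives a = −0.16897, b = 0.23859.
|∇z| = √(a²+b²) = 0.29237, so dip δ = arctan(0.29237) = 16.30°.
True thickness = vertical thickness × cos δ = 76 × cos 16.30° = 72.9 ft.

72.9 ft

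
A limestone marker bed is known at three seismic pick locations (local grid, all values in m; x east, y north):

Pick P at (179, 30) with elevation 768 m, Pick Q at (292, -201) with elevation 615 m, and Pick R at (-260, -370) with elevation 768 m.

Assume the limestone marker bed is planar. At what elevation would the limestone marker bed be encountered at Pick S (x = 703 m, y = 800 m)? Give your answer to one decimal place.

Two edge vectors: Pick P→Pick Q = (113, -231, -153), Pick P→Pick R = (-439, -400, 0).
Normal n = (Pick P→Pick Q) × (Pick P→Pick R) = (-61200, 67167, -146609).
So ∂z/∂x = −n_x/n_z = −0.41744 and ∂z/∂y = −n_y/n_z = 0.45814.
Intercept c from Pick P: 768 + 74.72 − 13.74 = 828.98.
At (703, 800): z = −293.5 + 366.5 + 828.98 = 902.0 m.

902.0 m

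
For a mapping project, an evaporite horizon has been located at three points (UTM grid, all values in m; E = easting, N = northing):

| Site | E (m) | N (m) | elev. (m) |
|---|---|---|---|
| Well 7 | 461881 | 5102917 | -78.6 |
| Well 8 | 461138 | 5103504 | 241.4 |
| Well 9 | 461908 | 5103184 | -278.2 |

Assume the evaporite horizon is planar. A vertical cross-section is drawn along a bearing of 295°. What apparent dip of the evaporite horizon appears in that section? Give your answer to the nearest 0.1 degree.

30.2°

Let the plane be z = a·E + b·N + c.
Well 8−Well 7: −743a + 587b = 320;  Well 9−Well 7: 27a + 267b = −199.6.
Solving gives a = −0.94574, b = −0.65193.
Unit vector along 295° is (sin 295°, cos 295°) = (-0.9063, 0.4226).
Slope in that direction = a·(-0.9063) + b·(0.4226) = 0.58161.
Apparent dip = arctan|0.58161| = 30.2° (true dip is 49.0°, so apparent ≤ true as expected).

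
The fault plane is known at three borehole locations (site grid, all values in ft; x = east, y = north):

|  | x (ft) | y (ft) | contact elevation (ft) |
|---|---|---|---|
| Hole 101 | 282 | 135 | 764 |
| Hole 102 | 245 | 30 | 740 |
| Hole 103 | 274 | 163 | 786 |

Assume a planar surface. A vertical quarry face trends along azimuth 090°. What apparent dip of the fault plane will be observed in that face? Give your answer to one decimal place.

Let the plane be z = a·x + b·y + c.
Hole 102−Hole 101: −37a − 105b = −24;  Hole 103−Hole 101: −8a + 28b = 22.
Solving gives a = −0.87313, b = 0.53625.
Unit vector along 090° is (sin 90°, cos 90°) = (1.0000, 0.0000).
Slope in that direction = a·(1.0000) + b·(0.0000) = −0.87313.
Apparent dip = arctan|0.87313| = 41.1° (true dip is 45.7°, so apparent ≤ true as expected).

41.1°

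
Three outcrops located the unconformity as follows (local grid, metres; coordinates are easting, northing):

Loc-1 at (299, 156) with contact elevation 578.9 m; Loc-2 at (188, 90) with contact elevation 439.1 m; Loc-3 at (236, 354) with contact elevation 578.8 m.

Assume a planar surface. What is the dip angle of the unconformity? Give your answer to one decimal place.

Two edge vectors: Loc-1→Loc-2 = (-111, -66, -139.8), Loc-1→Loc-3 = (-63, 198, -0.1).
Normal n = (Loc-1→Loc-2) × (Loc-1→Loc-3) = (27687, 8796.3, -26136).
So ∂z/∂easting = −n_x/n_z = 1.05934 and ∂z/∂northing = −n_y/n_z = 0.33656.
Gradient magnitude |∇z| = √(a² + b²) = √(1.12221 + 0.11327) = 1.11152.
True dip = arctan(1.11152) = 48.0°, dipping toward WSW (azimuth ≈ 252°).

48.0°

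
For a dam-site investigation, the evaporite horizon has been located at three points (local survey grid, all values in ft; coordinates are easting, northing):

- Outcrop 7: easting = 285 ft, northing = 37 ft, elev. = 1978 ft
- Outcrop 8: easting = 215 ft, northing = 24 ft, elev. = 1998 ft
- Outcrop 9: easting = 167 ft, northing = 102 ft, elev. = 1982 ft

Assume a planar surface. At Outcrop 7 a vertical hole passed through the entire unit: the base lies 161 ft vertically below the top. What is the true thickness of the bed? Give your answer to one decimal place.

Two edge vectors: Outcrop 7→Outcrop 8 = (-70, -13, 20), Outcrop 7→Outcrop 9 = (-118, 65, 4).
Normal n = (Outcrop 7→Outcrop 8) × (Outcrop 7→Outcrop 9) = (-1352, -2080, -6084).
So ∂z/∂easting = −n_x/n_z = −0.22222 and ∂z/∂northing = −n_y/n_z = −0.34188.
|∇z| = √(a²+b²) = 0.40776, so dip δ = arctan(0.40776) = 22.18°.
True thickness = vertical thickness × cos δ = 161 × cos 22.18° = 149.1 ft.

149.1 ft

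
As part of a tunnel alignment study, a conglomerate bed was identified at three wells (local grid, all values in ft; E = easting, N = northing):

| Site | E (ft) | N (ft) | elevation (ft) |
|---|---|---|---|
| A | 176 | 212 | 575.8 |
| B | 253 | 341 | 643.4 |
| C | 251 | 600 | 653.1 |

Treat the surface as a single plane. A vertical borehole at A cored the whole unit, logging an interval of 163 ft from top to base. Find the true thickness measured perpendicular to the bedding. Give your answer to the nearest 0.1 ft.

126.9 ft

Two edge vectors: A→B = (77, 129, 67.6), A→C = (75, 388, 77.3).
Normal n = (A→B) × (A→C) = (-16257.1, -882.1, 20201).
So ∂z/∂E = −n_x/n_z = 0.80477 and ∂z/∂N = −n_y/n_z = 0.04367.
|∇z| = √(a²+b²) = 0.80595, so dip δ = arctan(0.80595) = 38.87°.
True thickness = vertical thickness × cos δ = 163 × cos 38.87° = 126.9 ft.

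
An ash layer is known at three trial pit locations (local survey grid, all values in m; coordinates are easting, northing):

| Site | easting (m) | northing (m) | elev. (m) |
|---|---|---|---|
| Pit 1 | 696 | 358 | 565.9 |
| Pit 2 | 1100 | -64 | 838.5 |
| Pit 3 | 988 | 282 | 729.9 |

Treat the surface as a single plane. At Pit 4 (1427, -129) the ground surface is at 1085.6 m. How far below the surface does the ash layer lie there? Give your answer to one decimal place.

66.3 m

Two edge vectors: Pit 1→Pit 2 = (404, -422, 272.6), Pit 1→Pit 3 = (292, -76, 164).
Normal n = (Pit 1→Pit 2) × (Pit 1→Pit 3) = (-48490.4, 13343.2, 92520).
So ∂z/∂easting = −n_x/n_z = 0.524107 and ∂z/∂northing = −n_y/n_z = −0.144220.
Intercept c from Pit 1: 565.9 − 364.78 + 51.63 = 252.75.
At (1427, -129): z_contact = 747.90 + 18.60 + 252.75 = 1019.26 m.
Depth below ground = 1085.6 − 1019.26 = 66.3 m.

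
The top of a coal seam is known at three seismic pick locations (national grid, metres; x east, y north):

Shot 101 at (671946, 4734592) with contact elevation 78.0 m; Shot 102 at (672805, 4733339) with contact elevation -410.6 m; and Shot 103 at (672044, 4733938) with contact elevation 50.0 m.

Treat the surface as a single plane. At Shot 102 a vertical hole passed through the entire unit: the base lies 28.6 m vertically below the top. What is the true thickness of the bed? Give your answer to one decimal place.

24.0 m

Let the plane be z = a·x + b·y + c.
Shot 102−Shot 101: 859a − 1253b = −488.6;  Shot 103−Shot 101: 98a − 654b = −28.
Solving gives a = −0.64799, b = −0.05429.
|∇z| = √(a²+b²) = 0.65026, so dip δ = arctan(0.65026) = 33.03°.
True thickness = vertical thickness × cos δ = 28.6 × cos 33.03° = 24.0 m.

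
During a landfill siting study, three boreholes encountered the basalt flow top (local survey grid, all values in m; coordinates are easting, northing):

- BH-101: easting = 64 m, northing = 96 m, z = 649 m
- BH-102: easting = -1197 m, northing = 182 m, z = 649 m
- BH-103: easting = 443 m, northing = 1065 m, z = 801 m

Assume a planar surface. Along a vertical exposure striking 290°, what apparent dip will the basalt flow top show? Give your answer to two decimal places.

Let the plane be z = a·easting + b·northing + c.
BH-102−BH-101: −1261a + 86b = 0;  BH-103−BH-101: 379a + 969b = 152.
Solving gives a = 0.01042, b = 0.15279.
Unit vector along 290° is (sin 290°, cos 290°) = (-0.9397, 0.3420).
Slope in that direction = a·(-0.9397) + b·(0.3420) = 0.04246.
Apparent dip = arctan|0.04246| = 2.43° (true dip is 8.7°, so apparent ≤ true as expected).

2.43°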